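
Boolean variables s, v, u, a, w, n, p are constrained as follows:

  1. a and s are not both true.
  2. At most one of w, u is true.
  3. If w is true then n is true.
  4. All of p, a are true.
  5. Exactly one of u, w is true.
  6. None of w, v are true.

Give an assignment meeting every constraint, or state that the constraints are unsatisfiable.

s = False; v = False; u = True; a = True; w = False; n = False; p = True

  (1) a=T, s=F — not both ✓
  (2) {w, u}: 1 true — at most one ✓
  (3) w=F ⇒ n: vacuous ✓
  (4) {p, a}: all 2 true ✓
  (5) {u, w}: 1 true — exactly one ✓
  (6) {w, v}: 0 true — none ✓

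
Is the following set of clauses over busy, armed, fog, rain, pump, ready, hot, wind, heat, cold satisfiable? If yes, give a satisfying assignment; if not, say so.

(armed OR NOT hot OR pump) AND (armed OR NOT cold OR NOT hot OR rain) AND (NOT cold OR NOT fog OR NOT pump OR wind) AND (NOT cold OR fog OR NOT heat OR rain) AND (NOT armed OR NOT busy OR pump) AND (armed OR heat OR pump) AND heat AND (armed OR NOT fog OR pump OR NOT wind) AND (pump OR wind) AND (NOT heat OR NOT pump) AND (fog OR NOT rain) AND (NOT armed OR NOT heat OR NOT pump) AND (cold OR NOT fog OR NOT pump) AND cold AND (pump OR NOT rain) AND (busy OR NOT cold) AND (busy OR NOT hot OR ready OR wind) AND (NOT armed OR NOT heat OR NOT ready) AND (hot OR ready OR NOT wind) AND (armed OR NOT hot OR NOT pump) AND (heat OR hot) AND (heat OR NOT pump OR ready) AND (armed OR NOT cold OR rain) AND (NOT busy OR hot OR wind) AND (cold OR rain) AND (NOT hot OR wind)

Case heat = True:
  (NOT heat OR NOT pump) forces pump = False.
  (pump OR wind) forces wind = True.
  (cold) forces cold = True.
  (pump OR NOT rain) forces rain = False.
  (NOT cold OR fog OR NOT heat OR rain) forces fog = True.
  (armed OR NOT fog OR pump OR NOT wind) forces armed = True.
  (NOT armed OR NOT busy OR pump) forces busy = False.
  Clause (busy OR NOT cold) is falsified — contradiction.
Case heat = False:
  Clause (heat) is falsified — contradiction.
Both cases fail, so the formula is unsatisfiable.

The formula is unsatisfiable.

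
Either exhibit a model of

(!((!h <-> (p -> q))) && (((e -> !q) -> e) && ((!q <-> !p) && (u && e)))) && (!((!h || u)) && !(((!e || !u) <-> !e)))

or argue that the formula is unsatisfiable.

No satisfying assignment exists.

Case u = True: the conjunct !((!h || u)) becomes !((!h || True)) = False.
Case u = False: the conjunct u is False.
Both cases fail — unsatisfiable.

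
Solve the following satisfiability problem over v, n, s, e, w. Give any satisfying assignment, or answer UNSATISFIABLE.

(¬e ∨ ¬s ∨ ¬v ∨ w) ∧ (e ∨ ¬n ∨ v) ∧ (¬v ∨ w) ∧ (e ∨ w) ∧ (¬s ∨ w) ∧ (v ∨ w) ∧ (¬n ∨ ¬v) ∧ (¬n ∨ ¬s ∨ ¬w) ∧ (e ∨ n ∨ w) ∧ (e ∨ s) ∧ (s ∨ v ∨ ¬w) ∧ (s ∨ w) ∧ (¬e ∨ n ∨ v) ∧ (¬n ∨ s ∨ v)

Set v = False.
  then (v ∨ w) forces w = True.
  then (s ∨ v ∨ ¬w) forces s = True.
  then (¬n ∨ ¬s ∨ ¬w) forces n = False.
  then (¬e ∨ n ∨ v) forces e = False.
All clauses satisfied.

v=F, n=F, s=T, e=F, w=T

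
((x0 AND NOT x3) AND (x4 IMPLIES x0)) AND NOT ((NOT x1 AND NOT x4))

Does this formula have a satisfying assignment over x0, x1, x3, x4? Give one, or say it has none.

x0 = True, x1 = False, x3 = False, x4 = True

  (x0 AND NOT x3) AND (x4 IMPLIES x0) = True
    x0 AND NOT x3 = True
      NOT x3 = True
    x4 IMPLIES x0 = True
  NOT ((NOT x1 AND NOT x4)) = True
    NOT x1 AND NOT x4 = False
      NOT x1 = True
      NOT x4 = False
Both conjuncts True, so the formula holds.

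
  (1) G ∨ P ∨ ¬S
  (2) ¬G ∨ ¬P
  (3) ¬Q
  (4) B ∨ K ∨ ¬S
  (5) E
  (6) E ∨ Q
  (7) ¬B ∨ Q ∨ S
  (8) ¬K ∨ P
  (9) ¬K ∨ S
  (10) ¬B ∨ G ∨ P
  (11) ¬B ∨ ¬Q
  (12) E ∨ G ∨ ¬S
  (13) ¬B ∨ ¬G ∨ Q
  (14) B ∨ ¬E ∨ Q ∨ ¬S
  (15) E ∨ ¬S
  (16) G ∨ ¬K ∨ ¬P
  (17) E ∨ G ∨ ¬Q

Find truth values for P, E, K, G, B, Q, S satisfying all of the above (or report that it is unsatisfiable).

Unit clause (¬Q) forces Q = False.
Unit clause (E) forces E = True.
Set P = False.
  then (¬K ∨ P) forces K = False.
Set G = False.
  then (G ∨ P ∨ ¬S) forces S = False.
  then (¬B ∨ Q ∨ S) forces B = False.
All clauses satisfied.

P = False, E = True, K = False, G = False, B = False, Q = False, S = False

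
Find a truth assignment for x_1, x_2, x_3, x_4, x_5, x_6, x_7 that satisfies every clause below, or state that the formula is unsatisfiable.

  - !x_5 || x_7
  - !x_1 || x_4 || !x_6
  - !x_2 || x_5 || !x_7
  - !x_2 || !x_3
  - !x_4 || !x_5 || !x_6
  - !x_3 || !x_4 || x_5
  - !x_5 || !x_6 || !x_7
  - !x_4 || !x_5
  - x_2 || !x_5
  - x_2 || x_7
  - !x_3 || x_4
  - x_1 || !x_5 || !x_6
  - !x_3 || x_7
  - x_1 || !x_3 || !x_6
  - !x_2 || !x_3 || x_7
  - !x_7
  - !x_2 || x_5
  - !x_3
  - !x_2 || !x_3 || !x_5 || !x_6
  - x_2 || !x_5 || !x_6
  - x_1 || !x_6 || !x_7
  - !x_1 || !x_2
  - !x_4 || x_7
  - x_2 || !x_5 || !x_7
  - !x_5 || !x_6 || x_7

Unsatisfiable — no assignment works.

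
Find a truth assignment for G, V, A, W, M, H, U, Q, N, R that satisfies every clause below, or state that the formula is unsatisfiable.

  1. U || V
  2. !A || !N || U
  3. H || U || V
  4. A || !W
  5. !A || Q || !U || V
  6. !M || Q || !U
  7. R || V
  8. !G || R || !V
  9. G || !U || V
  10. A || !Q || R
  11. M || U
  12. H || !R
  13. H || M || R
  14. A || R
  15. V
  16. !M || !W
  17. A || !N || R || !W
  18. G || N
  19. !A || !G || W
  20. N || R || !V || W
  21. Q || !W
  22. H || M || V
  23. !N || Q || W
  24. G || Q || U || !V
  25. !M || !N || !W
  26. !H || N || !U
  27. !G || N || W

Unit clause (V) forces V = True.
Set G = True.
  then (!G || R || !V) forces R = True.
  then (H || !R) forces H = True.
Set A = False.
  then (A || !W) forces W = False.
  then (!G || N || W) forces N = True.
  then (!N || Q || W) forces Q = True.
Set M = True.
Set U = False.
All clauses satisfied.

G = True, V = True, A = False, W = False, M = True, H = True, U = False, Q = True, N = True, R = True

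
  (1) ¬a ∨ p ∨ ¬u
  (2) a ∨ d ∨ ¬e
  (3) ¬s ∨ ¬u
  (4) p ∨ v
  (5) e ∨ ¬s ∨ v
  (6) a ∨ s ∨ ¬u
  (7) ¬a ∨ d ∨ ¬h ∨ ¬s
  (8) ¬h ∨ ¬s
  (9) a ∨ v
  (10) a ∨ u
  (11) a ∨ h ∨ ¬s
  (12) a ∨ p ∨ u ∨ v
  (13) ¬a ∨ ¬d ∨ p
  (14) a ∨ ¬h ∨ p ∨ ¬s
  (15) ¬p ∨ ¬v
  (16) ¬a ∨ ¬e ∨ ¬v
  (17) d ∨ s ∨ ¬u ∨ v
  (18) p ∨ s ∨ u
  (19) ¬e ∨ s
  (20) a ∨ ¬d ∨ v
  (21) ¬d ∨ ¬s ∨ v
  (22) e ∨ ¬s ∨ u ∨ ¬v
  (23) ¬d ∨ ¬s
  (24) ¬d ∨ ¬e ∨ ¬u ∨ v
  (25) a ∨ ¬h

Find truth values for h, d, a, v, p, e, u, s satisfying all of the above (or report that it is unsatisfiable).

h = True; d = True; a = True; v = False; p = True; e = False; u = True; s = False

Set h = True.
  then (¬h ∨ ¬s) forces s = False.
  then (¬e ∨ s) forces e = False.
  then (a ∨ ¬h) forces a = True.
Set d = True.
  then (¬a ∨ ¬d ∨ p) forces p = True.
  then (¬p ∨ ¬v) forces v = False.
Set u = True.
All clauses satisfied.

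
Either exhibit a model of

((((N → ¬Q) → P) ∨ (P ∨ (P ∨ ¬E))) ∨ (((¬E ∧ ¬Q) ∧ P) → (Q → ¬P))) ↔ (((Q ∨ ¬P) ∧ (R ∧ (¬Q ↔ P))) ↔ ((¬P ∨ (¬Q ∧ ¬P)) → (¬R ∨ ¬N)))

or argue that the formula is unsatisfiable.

R=T, N=F, P=F, Q=T, E=T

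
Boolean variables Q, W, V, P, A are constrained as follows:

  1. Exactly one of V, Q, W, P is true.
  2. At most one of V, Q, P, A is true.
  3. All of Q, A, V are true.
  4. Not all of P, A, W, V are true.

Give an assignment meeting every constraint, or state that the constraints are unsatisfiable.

Unsatisfiable — no assignment works.

Case Q = True:
  (1) with Q=T forces V = False.
  Constraint (3) is violated (V=F) — contradiction.
Case Q = False:
  Constraint (3) is violated (Q=F) — contradiction.
Both cases fail — unsatisfiable.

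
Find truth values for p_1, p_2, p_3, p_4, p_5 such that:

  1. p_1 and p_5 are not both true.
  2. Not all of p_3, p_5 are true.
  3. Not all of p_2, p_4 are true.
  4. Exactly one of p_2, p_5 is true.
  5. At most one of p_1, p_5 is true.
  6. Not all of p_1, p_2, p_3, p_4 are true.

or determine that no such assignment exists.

p_1 = False; p_2 = False; p_3 = False; p_4 = False; p_5 = True

  (1) p_1=F, p_5=T — not both ✓
  (2) {p_3, p_5}: 1/2 true — not all ✓
  (3) {p_2, p_4}: 0/2 true — not all ✓
  (4) {p_2, p_5}: 1 true — exactly one ✓
  (5) {p_1, p_5}: 1 true — at most one ✓
  (6) {p_1, p_2, p_3, p_4}: 0/4 true — not all ✓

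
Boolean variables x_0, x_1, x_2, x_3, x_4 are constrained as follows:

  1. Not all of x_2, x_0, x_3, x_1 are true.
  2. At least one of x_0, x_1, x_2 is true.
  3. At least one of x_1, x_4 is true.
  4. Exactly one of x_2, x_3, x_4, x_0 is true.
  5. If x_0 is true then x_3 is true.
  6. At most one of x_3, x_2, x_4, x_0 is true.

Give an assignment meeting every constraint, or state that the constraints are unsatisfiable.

x_0 = False, x_1 = True, x_2 = False, x_3 = True, x_4 = False

  (1) {x_2, x_0, x_3, x_1}: 2/4 true — not all ✓
  (2) {x_0, x_1, x_2}: 1 true — at least one ✓
  (3) {x_1, x_4}: 1 true — at least one ✓
  (4) {x_2, x_3, x_4, x_0}: 1 true — exactly one ✓
  (5) x_0=F ⇒ x_3: vacuous ✓
  (6) {x_3, x_2, x_4, x_0}: 1 true — at most one ✓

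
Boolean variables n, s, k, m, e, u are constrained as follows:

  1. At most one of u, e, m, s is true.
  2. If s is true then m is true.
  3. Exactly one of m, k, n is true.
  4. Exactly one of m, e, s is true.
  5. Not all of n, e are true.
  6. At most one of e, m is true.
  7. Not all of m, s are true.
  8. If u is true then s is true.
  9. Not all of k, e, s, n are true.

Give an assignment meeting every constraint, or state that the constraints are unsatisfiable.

n = False; s = False; k = False; m = True; e = False; u = False

  (1) {u, e, m, s}: 1 true — at most one ✓
  (2) s=F ⇒ m: vacuous ✓
  (3) {m, k, n}: 1 true — exactly one ✓
  (4) {m, e, s}: 1 true — exactly one ✓
  (5) {n, e}: 0/2 true — not all ✓
  (6) {e, m}: 1 true — at most one ✓
  (7) {m, s}: 1/2 true — not all ✓
  (8) u=F ⇒ s: vacuous ✓
  (9) {k, e, s, n}: 0/4 true — not all ✓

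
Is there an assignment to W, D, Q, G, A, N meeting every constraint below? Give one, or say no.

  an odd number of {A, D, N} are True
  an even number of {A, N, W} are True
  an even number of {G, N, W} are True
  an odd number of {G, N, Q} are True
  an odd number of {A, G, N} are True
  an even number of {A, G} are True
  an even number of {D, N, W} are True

W = True; D = False; Q = False; G = False; A = False; N = True

{A, D, N}: 1 true → odd ✓
{A, N, W}: 2 true → even ✓
{G, N, W}: 2 true → even ✓
{G, N, Q}: 1 true → odd ✓
{A, G, N}: 1 true → odd ✓
{A, G}: 0 true → even ✓
{D, N, W}: 2 true → even ✓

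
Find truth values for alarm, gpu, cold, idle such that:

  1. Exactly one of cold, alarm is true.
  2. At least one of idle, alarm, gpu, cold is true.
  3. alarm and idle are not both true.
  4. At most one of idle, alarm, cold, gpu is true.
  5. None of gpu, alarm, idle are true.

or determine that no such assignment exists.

alarm=F, gpu=F, cold=T, idle=F

  (1) {cold, alarm}: 1 true — exactly one ✓
  (2) {idle, alarm, gpu, cold}: 1 true — at least one ✓
  (3) alarm=F, idle=F — not both ✓
  (4) {idle, alarm, cold, gpu}: 1 true — at most one ✓
  (5) {gpu, alarm, idle}: 0 true — none ✓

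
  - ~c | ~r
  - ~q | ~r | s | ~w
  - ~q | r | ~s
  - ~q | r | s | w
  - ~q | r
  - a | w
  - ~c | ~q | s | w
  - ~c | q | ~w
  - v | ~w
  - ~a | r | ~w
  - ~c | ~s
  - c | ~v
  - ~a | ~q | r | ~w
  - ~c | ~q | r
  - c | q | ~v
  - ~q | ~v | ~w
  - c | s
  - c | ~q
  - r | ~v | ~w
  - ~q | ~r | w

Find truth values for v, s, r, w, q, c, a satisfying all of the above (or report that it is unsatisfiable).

Set v = False.
  then (v | ~w) forces w = False.
  then (a | w) forces a = True.
Set s = True.
  then (~c | ~s) forces c = False.
  then (c | ~q) forces q = False.
Set r = True.
All clauses satisfied.

v: False, s: True, r: True, w: False, q: False, c: False, a: True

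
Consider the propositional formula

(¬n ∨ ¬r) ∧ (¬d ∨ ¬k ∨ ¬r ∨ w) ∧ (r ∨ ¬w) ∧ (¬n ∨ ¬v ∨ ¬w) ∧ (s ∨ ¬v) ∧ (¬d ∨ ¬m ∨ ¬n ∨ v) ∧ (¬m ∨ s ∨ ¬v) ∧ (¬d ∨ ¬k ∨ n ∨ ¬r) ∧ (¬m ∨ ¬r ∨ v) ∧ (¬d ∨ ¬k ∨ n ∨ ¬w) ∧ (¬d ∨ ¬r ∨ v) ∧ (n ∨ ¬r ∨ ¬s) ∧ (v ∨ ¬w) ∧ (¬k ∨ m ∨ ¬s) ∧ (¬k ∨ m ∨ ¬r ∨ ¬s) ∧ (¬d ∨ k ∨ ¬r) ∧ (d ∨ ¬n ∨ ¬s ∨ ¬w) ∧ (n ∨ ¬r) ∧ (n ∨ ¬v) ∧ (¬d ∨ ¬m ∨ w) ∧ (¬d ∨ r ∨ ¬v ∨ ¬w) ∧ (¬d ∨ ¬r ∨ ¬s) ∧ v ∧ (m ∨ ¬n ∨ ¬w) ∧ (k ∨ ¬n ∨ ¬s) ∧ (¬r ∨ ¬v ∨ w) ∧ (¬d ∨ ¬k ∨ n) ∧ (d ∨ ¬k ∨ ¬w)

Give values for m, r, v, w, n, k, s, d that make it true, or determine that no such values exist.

m = True, r = False, v = True, w = False, n = True, k = True, s = True, d = False

Unit clause (v) forces v = True.
In (s ∨ ¬v) only s is left, so s = True.
In (n ∨ ¬v) only n is left, so n = True.
In (k ∨ ¬n ∨ ¬s) only k is left, so k = True.
In (¬n ∨ ¬r) only ¬r is left, so r = False.
In (r ∨ ¬w) only ¬w is left, so w = False.
In (¬k ∨ m ∨ ¬s) only m is left, so m = True.
In (¬d ∨ ¬m ∨ w) only ¬d is left, so d = False.
All clauses satisfied.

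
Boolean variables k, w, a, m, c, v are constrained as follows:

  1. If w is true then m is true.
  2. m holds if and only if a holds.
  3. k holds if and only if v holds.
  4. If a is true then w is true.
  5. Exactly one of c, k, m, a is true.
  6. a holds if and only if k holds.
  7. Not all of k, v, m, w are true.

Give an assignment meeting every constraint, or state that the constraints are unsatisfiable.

k=F, w=F, a=F, m=F, c=T, v=F

  (1) w=F ⇒ m: vacuous ✓
  (2) m=F, a=F — same ✓
  (3) k=F, v=F — same ✓
  (4) a=F ⇒ w: vacuous ✓
  (5) {c, k, m, a}: 1 true — exactly one ✓
  (6) a=F, k=F — same ✓
  (7) {k, v, m, w}: 0/4 true — not all ✓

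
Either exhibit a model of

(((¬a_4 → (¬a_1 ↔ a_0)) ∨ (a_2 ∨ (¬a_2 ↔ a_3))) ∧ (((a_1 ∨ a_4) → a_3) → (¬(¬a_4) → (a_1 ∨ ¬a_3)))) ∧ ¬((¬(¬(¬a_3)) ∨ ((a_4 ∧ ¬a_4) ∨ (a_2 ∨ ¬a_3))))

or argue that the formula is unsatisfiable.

a_0 = False, a_1 = True, a_2 = False, a_3 = True, a_4 = False

  ((¬a_4 → (¬a_1 ↔ a_0)) ∨ (a_2 ∨ (¬a_2 ↔ a_3))) ∧ (((a_1 ∨ a_4) → a_3) → (¬(¬a_4) → (a_1 ∨ ¬a_3))) = True
    (¬a_4 → (¬a_1 ↔ a_0)) ∨ (a_2 ∨ (¬a_2 ↔ a_3)) = True
      ¬a_4 → (¬a_1 ↔ a_0) = True
        ¬a_4 = True
        ¬a_1 ↔ a_0 = True
          ¬a_1 = False
      a_2 ∨ (¬a_2 ↔ a_3) = True
        ¬a_2 ↔ a_3 = True
          ¬a_2 = True
    ((a_1 ∨ a_4) → a_3) → (¬(¬a_4) → (a_1 ∨ ¬a_3)) = True
      (a_1 ∨ a_4) → a_3 = True
        a_1 ∨ a_4 = True
      ¬(¬a_4) → (a_1 ∨ ¬a_3) = True
        ¬(¬a_4) = False
          ¬a_4 = True
        a_1 ∨ ¬a_3 = True
          ¬a_3 = False
  ¬((¬(¬(¬a_3)) ∨ ((a_4 ∧ ¬a_4) ∨ (a_2 ∨ ¬a_3)))) = True
    ¬(¬(¬a_3)) ∨ ((a_4 ∧ ¬a_4) ∨ (a_2 ∨ ¬a_3)) = False
      ¬(¬(¬a_3)) = False
        ¬(¬a_3) = True
          ¬a_3 = False
      (a_4 ∧ ¬a_4) ∨ (a_2 ∨ ¬a_3) = False
        a_4 ∧ ¬a_4 = False
          ¬a_4 = True
        a_2 ∨ ¬a_3 = False
          ¬a_3 = False
Both conjuncts True, so the formula holds.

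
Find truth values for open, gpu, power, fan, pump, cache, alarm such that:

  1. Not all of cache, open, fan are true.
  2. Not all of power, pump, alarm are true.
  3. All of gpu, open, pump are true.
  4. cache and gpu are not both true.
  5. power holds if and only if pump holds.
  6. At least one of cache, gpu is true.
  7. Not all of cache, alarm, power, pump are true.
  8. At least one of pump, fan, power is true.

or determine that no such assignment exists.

open=T; gpu=T; power=T; fan=T; pump=T; cache=F; alarm=F

  (1) {cache, open, fan}: 2/3 true — not all ✓
  (2) {power, pump, alarm}: 2/3 true — not all ✓
  (3) {gpu, open, pump}: all 3 true ✓
  (4) cache=F, gpu=T — not both ✓
  (5) power=T, pump=T — same ✓
  (6) {cache, gpu}: 1 true — at least one ✓
  (7) {cache, alarm, power, pump}: 2/4 true — not all ✓
  (8) {pump, fan, power}: 3 true — at least one ✓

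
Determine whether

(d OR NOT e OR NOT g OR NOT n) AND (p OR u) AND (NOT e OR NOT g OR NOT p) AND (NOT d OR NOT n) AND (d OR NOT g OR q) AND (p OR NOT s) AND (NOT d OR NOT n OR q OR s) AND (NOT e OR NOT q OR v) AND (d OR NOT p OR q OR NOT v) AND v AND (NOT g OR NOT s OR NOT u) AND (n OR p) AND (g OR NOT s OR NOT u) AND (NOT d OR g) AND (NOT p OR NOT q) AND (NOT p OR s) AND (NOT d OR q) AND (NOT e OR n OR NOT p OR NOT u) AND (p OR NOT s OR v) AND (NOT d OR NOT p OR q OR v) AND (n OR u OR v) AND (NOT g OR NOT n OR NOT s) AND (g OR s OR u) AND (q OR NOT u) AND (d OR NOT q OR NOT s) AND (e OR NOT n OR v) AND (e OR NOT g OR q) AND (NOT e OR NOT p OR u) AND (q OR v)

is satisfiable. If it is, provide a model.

p = False; s = False; g = False; n = True; q = True; v = True; e = False; d = False; u = True

Unit clause (v) forces v = True.
Try p = True:
  (NOT p OR NOT q) forces q = False.
  (d OR NOT p OR q OR NOT v) forces d = True.
  clause (NOT d OR q) is falsified — backtrack.
So p = False.
  then (p OR u) forces u = True.
  then (p OR NOT s) forces s = False.
  then (n OR p) forces n = True.
  then (q OR NOT u) forces q = True.
  then (NOT d OR NOT n) forces d = False.
Set g = False.
Set e = False.
All clauses satisfied.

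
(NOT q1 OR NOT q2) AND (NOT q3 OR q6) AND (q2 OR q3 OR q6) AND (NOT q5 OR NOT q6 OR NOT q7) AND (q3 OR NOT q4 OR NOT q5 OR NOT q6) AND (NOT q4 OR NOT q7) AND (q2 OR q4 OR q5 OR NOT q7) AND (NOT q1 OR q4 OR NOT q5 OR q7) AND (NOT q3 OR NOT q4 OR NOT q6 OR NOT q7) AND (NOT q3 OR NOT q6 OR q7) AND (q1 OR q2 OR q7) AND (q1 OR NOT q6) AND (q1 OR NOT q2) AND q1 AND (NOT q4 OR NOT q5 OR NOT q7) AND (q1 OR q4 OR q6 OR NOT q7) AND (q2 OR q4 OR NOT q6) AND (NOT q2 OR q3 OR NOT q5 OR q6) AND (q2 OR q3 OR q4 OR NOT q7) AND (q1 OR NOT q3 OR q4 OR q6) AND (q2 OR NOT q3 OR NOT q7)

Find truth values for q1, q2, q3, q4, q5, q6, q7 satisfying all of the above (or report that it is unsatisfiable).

q1 = True, q2 = False, q3 = False, q4 = True, q5 = False, q6 = True, q7 = False

Unit clause (q1) forces q1 = True.
In (NOT q1 OR NOT q2) only NOT q2 is left, so q2 = False.
Try q3 = True:
  (NOT q3 OR q6) forces q6 = True.
  (NOT q3 OR NOT q6 OR q7) forces q7 = True.
  clause (q2 OR NOT q3 OR NOT q7) is falsified — backtrack.
So q3 = False.
  then (q2 OR q3 OR q6) forces q6 = True.
  then (q2 OR q4 OR NOT q6) forces q4 = True.
  then (q3 OR NOT q4 OR NOT q5 OR NOT q6) forces q5 = False.
  then (NOT q4 OR NOT q7) forces q7 = False.
All clauses satisfied.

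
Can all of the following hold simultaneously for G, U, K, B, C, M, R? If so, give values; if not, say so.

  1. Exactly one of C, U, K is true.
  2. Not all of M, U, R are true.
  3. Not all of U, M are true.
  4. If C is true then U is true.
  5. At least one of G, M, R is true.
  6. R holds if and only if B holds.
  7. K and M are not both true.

G=F, U=F, K=T, B=T, C=F, M=F, R=T

  (1) {C, U, K}: 1 true — exactly one ✓
  (2) {M, U, R}: 1/3 true — not all ✓
  (3) {U, M}: 0/2 true — not all ✓
  (4) C=F ⇒ U: vacuous ✓
  (5) {G, M, R}: 1 true — at least one ✓
  (6) R=T, B=T — same ✓
  (7) K=T, M=F — not both ✓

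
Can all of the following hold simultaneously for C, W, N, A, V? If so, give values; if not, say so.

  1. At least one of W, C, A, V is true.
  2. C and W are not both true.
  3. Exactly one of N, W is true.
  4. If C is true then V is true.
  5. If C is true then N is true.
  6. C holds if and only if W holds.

C: False, W: False, N: True, A: True, V: True

  (1) {W, C, A, V}: 2 true — at least one ✓
  (2) C=F, W=F — not both ✓
  (3) {N, W}: 1 true — exactly one ✓
  (4) C=F ⇒ V: vacuous ✓
  (5) C=F ⇒ N: vacuous ✓
  (6) C=F, W=F — same ✓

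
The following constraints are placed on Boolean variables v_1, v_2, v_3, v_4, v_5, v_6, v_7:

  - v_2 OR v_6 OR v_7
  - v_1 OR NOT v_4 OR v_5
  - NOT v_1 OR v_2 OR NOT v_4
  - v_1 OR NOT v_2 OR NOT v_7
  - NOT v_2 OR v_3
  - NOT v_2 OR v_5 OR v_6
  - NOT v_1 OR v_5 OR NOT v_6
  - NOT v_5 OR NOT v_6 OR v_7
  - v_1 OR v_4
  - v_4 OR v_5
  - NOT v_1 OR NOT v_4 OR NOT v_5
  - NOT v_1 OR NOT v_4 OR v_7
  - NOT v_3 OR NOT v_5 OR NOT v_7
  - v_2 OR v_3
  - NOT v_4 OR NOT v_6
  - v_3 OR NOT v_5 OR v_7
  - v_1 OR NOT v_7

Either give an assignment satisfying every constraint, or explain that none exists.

Set v_1 = True.
Set v_2 = True.
  then (NOT v_2 OR v_3) forces v_3 = True.
Try v_4 = True:
  (NOT v_1 OR NOT v_4 OR NOT v_5) forces v_5 = False.
  (NOT v_2 OR v_5 OR v_6) forces v_6 = True.
  clause (NOT v_1 OR v_5 OR NOT v_6) is falsified — backtrack.
So v_4 = False.
  then (v_4 OR v_5) forces v_5 = True.
  then (NOT v_3 OR NOT v_5 OR NOT v_7) forces v_7 = False.
  then (NOT v_5 OR NOT v_6 OR v_7) forces v_6 = False.
All clauses satisfied.

v_1: True, v_2: True, v_3: True, v_4: False, v_5: True, v_6: False, v_7: False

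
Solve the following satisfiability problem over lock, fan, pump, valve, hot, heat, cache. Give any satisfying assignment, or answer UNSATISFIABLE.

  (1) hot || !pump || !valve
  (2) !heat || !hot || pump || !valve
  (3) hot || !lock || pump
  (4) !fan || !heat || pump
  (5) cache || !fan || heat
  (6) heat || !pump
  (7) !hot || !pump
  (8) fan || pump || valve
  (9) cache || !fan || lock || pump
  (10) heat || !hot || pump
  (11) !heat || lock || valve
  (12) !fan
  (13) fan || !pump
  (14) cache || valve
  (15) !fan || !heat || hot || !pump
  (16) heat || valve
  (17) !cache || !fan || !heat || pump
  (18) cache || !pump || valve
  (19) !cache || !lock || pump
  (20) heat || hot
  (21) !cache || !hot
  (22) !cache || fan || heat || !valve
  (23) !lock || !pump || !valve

Unit clause (!fan) forces fan = False.
In (fan || !pump) only !pump is left, so pump = False.
In (fan || pump || valve) only valve is left, so valve = True.
Try lock = True:
  (hot || !lock || pump) forces hot = True.
  (!heat || !hot || pump || !valve) forces heat = False.
  clause (heat || !hot || pump) is falsified — backtrack.
So lock = False.
Try hot = True:
  (!heat || !hot || pump || !valve) forces heat = False.
  clause (heat || !hot || pump) is falsified — backtrack.
So hot = False.
  then (heat || hot) forces heat = True.
Set cache = False.
All clauses satisfied.

lock: False, fan: False, pump: False, valve: True, hot: False, heat: True, cache: False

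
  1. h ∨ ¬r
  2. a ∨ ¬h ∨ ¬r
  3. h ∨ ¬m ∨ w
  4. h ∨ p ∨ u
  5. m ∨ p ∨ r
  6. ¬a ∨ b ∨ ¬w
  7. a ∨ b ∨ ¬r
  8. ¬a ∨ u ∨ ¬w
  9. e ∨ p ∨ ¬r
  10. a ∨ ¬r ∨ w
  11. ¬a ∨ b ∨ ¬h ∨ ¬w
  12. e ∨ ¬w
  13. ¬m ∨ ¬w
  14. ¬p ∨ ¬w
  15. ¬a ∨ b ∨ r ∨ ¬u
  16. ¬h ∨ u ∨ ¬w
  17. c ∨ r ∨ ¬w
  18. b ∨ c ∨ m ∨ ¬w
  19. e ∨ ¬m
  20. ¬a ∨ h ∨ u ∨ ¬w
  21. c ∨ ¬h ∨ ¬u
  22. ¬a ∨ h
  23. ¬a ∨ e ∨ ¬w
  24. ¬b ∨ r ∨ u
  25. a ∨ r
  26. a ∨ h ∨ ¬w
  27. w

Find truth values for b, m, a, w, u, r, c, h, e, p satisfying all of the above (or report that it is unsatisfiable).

b=T, m=F, a=T, w=T, u=T, r=T, c=T, h=T, e=T, p=F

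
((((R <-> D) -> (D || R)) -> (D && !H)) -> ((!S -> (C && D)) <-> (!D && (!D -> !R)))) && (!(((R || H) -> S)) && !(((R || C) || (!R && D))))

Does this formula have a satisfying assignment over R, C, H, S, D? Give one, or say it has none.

Unsatisfiable

Case R = True: the conjunct !(((R || C) || (!R && D))) becomes !((True || False)) = False.
Case R = False: the formula simplifies to (((!D -> D) -> (D && !H)) -> ((!S -> (C && D)) <-> !D)) && (!((H -> S)) && !((C || D))).
  D = True: the conjunct !((C || D)) becomes !((C || True)) = False.
  D = False: simplifies to S && (!((H -> S)) && !C).
    S = True: the conjunct !((H -> S)) becomes !((H -> True)) = False.
    S = False: the conjunct S is False.
Both cases fail — unsatisfiable.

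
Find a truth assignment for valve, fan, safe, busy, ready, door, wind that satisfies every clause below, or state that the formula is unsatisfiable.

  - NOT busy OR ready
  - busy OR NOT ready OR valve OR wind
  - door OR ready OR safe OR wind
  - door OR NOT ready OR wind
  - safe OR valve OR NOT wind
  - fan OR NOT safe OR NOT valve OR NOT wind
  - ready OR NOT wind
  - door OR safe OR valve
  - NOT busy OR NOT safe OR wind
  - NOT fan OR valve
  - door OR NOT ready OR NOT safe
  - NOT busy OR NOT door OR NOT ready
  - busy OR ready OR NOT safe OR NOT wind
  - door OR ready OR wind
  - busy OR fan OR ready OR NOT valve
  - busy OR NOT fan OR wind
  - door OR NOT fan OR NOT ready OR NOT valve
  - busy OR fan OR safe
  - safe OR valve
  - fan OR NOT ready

valve = True, fan = True, safe = True, busy = False, ready = True, door = True, wind = True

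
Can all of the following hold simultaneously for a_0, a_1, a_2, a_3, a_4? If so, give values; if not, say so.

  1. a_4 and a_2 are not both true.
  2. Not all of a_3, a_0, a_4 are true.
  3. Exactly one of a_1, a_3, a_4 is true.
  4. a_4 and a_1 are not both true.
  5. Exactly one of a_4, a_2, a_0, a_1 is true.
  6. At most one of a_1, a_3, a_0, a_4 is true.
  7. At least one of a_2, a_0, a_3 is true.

a_0 = False, a_1 = False, a_2 = True, a_3 = True, a_4 = False

  (1) a_4=F, a_2=T — not both ✓
  (2) {a_3, a_0, a_4}: 1/3 true — not all ✓
  (3) {a_1, a_3, a_4}: 1 true — exactly one ✓
  (4) a_4=F, a_1=F — not both ✓
  (5) {a_4, a_2, a_0, a_1}: 1 true — exactly one ✓
  (6) {a_1, a_3, a_0, a_4}: 1 true — at most one ✓
  (7) {a_2, a_0, a_3}: 2 true — at least one ✓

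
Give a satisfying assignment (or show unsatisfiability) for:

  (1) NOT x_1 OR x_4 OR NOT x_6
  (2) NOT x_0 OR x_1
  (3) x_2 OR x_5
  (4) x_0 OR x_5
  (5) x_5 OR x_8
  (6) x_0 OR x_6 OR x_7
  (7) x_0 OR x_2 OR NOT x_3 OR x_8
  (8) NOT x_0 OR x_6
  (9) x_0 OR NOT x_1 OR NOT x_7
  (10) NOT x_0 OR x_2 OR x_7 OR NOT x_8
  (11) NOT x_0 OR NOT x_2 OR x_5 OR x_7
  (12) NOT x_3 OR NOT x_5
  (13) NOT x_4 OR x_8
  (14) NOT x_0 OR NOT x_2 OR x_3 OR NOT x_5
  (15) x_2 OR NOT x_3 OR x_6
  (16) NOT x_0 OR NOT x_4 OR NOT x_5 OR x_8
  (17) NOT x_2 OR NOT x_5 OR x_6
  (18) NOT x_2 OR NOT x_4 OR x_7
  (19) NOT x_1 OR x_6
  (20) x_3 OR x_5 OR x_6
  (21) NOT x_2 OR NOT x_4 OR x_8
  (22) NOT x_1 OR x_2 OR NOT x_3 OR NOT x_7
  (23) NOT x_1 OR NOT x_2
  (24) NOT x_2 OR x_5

Set x_0 = True.
  then (NOT x_0 OR x_1) forces x_1 = True.
  then (NOT x_0 OR x_6) forces x_6 = True.
  then (NOT x_1 OR NOT x_2) forces x_2 = False.
  then (NOT x_1 OR x_4 OR NOT x_6) forces x_4 = True.
  then (x_2 OR x_5) forces x_5 = True.
  then (NOT x_3 OR NOT x_5) forces x_3 = False.
  then (NOT x_4 OR x_8) forces x_8 = True.
  then (NOT x_0 OR x_2 OR x_7 OR NOT x_8) forces x_7 = True.
All clauses satisfied.

x_0 = True, x_1 = True, x_2 = False, x_3 = False, x_4 = True, x_5 = True, x_6 = True, x_7 = True, x_8 = True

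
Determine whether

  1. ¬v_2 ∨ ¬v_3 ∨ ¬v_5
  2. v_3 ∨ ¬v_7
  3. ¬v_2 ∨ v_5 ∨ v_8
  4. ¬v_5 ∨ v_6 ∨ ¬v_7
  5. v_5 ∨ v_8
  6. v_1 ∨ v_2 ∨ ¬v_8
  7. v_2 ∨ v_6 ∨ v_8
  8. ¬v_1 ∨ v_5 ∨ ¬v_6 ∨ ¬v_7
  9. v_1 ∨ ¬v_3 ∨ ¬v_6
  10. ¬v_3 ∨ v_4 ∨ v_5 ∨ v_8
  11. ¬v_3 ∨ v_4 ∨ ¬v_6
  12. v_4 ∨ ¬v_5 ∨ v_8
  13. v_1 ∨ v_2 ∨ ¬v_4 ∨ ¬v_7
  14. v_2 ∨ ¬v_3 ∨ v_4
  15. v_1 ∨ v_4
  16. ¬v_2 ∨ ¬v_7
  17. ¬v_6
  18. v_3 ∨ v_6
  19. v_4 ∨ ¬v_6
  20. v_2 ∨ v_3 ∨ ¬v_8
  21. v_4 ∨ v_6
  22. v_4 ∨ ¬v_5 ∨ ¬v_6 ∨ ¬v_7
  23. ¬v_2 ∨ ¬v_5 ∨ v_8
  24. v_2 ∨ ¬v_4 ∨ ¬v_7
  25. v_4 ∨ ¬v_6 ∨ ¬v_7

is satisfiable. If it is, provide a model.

Unit clause (¬v_6) forces v_6 = False.
In (v_3 ∨ v_6) only v_3 is left, so v_3 = True.
In (v_4 ∨ v_6) only v_4 is left, so v_4 = True.
Set v_1 = False.
Set v_2 = True.
  then (¬v_2 ∨ ¬v_3 ∨ ¬v_5) forces v_5 = False.
  then (¬v_2 ∨ v_5 ∨ v_8) forces v_8 = True.
  then (¬v_2 ∨ ¬v_7) forces v_7 = False.
All clauses satisfied.

v_1: False; v_2: True; v_3: True; v_4: True; v_5: False; v_6: False; v_7: False; v_8: True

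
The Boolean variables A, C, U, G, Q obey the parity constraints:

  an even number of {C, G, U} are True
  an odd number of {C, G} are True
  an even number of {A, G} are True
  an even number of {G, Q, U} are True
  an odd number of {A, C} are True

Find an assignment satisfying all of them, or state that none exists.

A=F; C=T; U=T; G=F; Q=T

{C, G, U}: 2 true → even ✓
{C, G}: 1 true → odd ✓
{A, G}: 0 true → even ✓
{G, Q, U}: 2 true → even ✓
{A, C}: 1 true → odd ✓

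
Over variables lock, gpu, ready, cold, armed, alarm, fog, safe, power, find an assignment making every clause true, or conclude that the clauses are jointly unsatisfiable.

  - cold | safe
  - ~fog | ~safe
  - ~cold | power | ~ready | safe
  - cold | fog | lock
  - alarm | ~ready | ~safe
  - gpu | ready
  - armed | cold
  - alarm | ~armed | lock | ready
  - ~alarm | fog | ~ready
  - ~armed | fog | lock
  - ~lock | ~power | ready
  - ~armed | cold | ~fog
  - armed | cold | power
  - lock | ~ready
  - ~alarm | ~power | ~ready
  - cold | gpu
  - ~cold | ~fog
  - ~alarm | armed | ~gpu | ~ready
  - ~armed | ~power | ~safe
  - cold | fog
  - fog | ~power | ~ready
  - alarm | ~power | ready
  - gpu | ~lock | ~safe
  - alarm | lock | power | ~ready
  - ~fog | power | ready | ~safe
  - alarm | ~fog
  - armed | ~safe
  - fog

Unsatisfiable

Case fog = True:
  (~fog | ~safe) forces safe = False.
  (cold | safe) forces cold = True.
  Clause (~cold | ~fog) is falsified — contradiction.
Case fog = False:
  Clause (fog) is falsified — contradiction.
Both cases fail, so the formula is unsatisfiable.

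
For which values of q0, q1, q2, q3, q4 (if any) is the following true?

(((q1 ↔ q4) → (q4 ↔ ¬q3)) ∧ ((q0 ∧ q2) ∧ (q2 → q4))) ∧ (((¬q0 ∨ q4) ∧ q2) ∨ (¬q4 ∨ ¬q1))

q0 = True, q1 = False, q2 = True, q3 = False, q4 = True

  ((q1 ↔ q4) → (q4 ↔ ¬q3)) ∧ ((q0 ∧ q2) ∧ (q2 → q4)) = True
    (q1 ↔ q4) → (q4 ↔ ¬q3) = True
      q1 ↔ q4 = False
      q4 ↔ ¬q3 = True
        ¬q3 = True
    (q0 ∧ q2) ∧ (q2 → q4) = True
      q0 ∧ q2 = True
      q2 → q4 = True
  ((¬q0 ∨ q4) ∧ q2) ∨ (¬q4 ∨ ¬q1) = True
    (¬q0 ∨ q4) ∧ q2 = True
      ¬q0 ∨ q4 = True
        ¬q0 = False
    ¬q4 ∨ ¬q1 = True
      ¬q4 = False
      ¬q1 = True
Both conjuncts True, so the formula holds.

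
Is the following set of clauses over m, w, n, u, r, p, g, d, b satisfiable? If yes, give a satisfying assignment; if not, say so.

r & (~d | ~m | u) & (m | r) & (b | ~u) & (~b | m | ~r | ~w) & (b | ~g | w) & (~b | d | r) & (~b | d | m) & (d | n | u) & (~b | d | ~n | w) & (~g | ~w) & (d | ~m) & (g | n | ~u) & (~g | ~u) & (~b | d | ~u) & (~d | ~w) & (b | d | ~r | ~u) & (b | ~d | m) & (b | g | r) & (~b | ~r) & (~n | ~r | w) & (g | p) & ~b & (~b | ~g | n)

m = False, w = True, n = True, u = False, r = True, p = True, g = False, d = False, b = False

Unit clause (r) forces r = True.
In (~b | ~r) only ~b is left, so b = False.
In (b | ~u) only ~u is left, so u = False.
Try m = True:
  (~d | ~m | u) forces d = False.
  clause (d | ~m) is falsified — backtrack.
So m = False.
  then (b | ~d | m) forces d = False.
  then (d | n | u) forces n = True.
  then (~n | ~r | w) forces w = True.
  then (~g | ~w) forces g = False.
  then (g | p) forces p = True.
All clauses satisfied.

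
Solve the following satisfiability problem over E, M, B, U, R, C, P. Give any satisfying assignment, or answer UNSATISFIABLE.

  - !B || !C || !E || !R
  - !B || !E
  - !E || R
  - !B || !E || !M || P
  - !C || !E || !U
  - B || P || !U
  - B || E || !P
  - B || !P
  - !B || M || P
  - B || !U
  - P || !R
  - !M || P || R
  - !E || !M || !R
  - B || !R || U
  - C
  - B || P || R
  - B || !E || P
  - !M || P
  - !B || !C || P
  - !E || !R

Unit clause (C) forces C = True.
Try E = True:
  (!B || !E) forces B = False.
  (!E || R) forces R = True.
  clause (!E || !R) is falsified — backtrack.
So E = False.
Set M = False.
Set B = True.
  then (!B || M || P) forces P = True.
Set U = True.
Set R = True.
All clauses satisfied.

E: False; M: False; B: True; U: True; R: True; C: True; P: True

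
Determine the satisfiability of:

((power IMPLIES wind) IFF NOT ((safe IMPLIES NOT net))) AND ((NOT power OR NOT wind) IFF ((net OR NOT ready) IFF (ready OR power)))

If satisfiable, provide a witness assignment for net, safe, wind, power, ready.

net: True, safe: False, wind: False, power: True, ready: False

  (power IMPLIES wind) IFF NOT ((safe IMPLIES NOT net)) = True
    power IMPLIES wind = False
    NOT ((safe IMPLIES NOT net)) = False
      safe IMPLIES NOT net = True
        NOT net = False
  (NOT power OR NOT wind) IFF ((net OR NOT ready) IFF (ready OR power)) = True
    NOT power OR NOT wind = True
      NOT power = False
      NOT wind = True
    (net OR NOT ready) IFF (ready OR power) = True
      net OR NOT ready = True
        NOT ready = True
      ready OR power = True
Both conjuncts True, so the formula holds.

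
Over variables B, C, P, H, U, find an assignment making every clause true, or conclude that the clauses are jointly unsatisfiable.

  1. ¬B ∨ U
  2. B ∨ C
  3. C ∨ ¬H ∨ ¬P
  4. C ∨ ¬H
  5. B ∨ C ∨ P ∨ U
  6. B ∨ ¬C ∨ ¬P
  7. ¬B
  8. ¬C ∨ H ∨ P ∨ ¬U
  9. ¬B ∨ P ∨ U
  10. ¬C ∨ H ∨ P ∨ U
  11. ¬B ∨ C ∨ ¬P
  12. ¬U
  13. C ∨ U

B=F, C=T, P=F, H=T, U=F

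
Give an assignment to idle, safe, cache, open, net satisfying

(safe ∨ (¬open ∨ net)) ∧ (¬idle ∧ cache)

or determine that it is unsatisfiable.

idle=F; safe=F; cache=T; open=F; net=T

  safe ∨ (¬open ∨ net) = True
    ¬open ∨ net = True
      ¬open = True
  ¬idle ∧ cache = True
    ¬idle = True
Both conjuncts True, so the formula holds.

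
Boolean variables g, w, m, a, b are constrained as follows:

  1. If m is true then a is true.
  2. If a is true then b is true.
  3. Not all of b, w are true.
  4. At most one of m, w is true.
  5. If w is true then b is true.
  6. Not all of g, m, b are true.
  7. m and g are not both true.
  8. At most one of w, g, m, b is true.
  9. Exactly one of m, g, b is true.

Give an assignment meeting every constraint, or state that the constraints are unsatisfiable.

g = False, w = False, m = False, a = True, b = True

  (1) m=F ⇒ a: vacuous ✓
  (2) a=T ⇒ b: T ✓
  (3) {b, w}: 1/2 true — not all ✓
  (4) {m, w}: 0 true — at most one ✓
  (5) w=F ⇒ b: vacuous ✓
  (6) {g, m, b}: 1/3 true — not all ✓
  (7) m=F, g=F — not both ✓
  (8) {w, g, m, b}: 1 true — at most one ✓
  (9) {m, g, b}: 1 true — exactly one ✓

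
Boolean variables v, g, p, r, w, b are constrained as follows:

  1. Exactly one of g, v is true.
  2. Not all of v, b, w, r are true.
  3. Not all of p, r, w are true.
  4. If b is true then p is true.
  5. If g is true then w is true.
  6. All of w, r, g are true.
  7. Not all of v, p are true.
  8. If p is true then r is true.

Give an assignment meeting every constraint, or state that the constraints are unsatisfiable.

v = False, g = True, p = False, r = True, w = True, b = False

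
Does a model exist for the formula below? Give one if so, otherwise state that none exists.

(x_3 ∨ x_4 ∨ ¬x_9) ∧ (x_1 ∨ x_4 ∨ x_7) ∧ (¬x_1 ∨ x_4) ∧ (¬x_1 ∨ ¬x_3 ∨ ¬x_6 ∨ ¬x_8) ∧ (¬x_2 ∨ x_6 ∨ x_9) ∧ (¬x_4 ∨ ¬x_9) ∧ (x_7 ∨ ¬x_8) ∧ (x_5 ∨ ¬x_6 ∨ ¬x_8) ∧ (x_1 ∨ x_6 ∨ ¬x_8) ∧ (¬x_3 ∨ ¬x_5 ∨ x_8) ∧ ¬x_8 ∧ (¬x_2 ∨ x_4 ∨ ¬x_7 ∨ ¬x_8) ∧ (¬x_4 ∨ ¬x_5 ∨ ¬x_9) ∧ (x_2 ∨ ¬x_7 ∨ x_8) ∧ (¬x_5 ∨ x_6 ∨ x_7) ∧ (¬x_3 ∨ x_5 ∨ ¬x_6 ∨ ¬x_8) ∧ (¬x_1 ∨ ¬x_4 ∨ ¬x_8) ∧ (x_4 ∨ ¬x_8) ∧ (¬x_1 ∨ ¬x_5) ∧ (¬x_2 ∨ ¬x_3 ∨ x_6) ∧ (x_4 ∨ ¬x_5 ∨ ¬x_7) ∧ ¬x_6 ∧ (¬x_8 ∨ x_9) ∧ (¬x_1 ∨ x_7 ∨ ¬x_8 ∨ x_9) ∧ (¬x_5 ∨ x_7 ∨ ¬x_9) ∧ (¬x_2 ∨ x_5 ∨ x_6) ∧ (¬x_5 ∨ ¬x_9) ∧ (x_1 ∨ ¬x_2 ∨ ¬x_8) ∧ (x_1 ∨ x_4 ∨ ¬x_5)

Unit clause (¬x_8) forces x_8 = False.
Unit clause (¬x_6) forces x_6 = False.
Set x_1 = True.
  then (¬x_1 ∨ x_4) forces x_4 = True.
  then (¬x_4 ∨ ¬x_9) forces x_9 = False.
  then (¬x_1 ∨ ¬x_5) forces x_5 = False.
  then (¬x_2 ∨ x_5 ∨ x_6) forces x_2 = False.
  then (x_2 ∨ ¬x_7 ∨ x_8) forces x_7 = False.
Set x_3 = True.
All clauses satisfied.

x_1: True; x_2: False; x_3: True; x_4: True; x_5: False; x_6: False; x_7: False; x_8: False; x_9: False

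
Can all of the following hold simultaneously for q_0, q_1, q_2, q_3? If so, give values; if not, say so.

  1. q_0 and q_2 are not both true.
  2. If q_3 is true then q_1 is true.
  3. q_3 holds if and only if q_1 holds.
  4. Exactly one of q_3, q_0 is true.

q_0 = True; q_1 = False; q_2 = False; q_3 = False

  (1) q_0=T, q_2=F — not both ✓
  (2) q_3=F ⇒ q_1: vacuous ✓
  (3) q_3=F, q_1=F — same ✓
  (4) {q_3, q_0}: 1 true — exactly one ✓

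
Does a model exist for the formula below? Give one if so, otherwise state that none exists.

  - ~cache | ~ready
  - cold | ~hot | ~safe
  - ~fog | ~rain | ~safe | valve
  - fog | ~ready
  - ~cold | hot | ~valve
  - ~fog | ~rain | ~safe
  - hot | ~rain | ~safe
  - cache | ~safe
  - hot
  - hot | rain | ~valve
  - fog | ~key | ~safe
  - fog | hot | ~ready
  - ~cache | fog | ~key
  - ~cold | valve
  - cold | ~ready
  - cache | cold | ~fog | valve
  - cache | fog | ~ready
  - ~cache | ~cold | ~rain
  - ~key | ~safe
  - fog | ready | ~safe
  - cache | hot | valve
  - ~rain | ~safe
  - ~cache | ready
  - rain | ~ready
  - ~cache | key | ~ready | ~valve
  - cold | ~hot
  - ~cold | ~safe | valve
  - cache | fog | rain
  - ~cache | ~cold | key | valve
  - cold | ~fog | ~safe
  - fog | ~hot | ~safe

Unit clause (hot) forces hot = True.
In (cold | ~hot) only cold is left, so cold = True.
In (~cold | valve) only valve is left, so valve = True.
Set key = False.
Set rain = True.
  then (~cache | ~cold | ~rain) forces cache = False.
  then (~rain | ~safe) forces safe = False.
Set ready = False.
Set fog = False.
All clauses satisfied.

key=F, rain=T, hot=T, ready=F, cold=T, safe=F, valve=T, cache=F, fog=F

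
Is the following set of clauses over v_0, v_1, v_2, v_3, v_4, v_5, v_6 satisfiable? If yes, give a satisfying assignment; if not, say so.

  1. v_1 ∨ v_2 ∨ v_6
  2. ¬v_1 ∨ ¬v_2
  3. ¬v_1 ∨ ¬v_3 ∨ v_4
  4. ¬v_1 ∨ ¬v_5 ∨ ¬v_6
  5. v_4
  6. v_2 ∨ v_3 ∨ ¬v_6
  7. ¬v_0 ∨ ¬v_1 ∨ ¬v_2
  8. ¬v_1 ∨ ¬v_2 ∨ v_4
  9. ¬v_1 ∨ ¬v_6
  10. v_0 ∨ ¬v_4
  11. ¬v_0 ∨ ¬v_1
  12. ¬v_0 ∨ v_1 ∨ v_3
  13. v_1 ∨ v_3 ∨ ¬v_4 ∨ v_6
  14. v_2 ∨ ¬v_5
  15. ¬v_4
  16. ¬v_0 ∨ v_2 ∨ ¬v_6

Unsatisfiable

Case v_4 = True:
  Clause (¬v_4) is falsified — contradiction.
Case v_4 = False:
  Clause (v_4) is falsified — contradiction.
Both cases fail, so the formula is unsatisfiable.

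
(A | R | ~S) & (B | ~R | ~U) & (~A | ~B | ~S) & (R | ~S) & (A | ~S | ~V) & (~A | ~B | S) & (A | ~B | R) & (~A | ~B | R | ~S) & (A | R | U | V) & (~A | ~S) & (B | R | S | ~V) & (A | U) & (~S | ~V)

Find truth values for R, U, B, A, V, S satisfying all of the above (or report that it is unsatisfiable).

R = True, U = False, B = False, A = True, V = False, S = False

Set R = True.
Set U = False.
  then (A | U) forces A = True.
  then (~A | ~S) forces S = False.
  then (~A | ~B | S) forces B = False.
Set V = False.
All clauses satisfied.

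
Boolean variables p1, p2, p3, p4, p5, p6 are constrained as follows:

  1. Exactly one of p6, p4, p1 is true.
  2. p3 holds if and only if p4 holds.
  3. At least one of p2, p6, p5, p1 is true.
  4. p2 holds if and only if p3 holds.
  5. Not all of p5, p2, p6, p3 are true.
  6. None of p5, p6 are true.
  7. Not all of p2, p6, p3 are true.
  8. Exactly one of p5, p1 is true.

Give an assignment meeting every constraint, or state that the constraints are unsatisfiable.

p1 = True, p2 = False, p3 = False, p4 = False, p5 = False, p6 = False

  (1) {p6, p4, p1}: 1 true — exactly one ✓
  (2) p3=F, p4=F — same ✓
  (3) {p2, p6, p5, p1}: 1 true — at least one ✓
  (4) p2=F, p3=F — same ✓
  (5) {p5, p2, p6, p3}: 0/4 true — not all ✓
  (6) {p5, p6}: 0 true — none ✓
  (7) {p2, p6, p3}: 0/3 true — not all ✓
  (8) {p5, p1}: 1 true — exactly one ✓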